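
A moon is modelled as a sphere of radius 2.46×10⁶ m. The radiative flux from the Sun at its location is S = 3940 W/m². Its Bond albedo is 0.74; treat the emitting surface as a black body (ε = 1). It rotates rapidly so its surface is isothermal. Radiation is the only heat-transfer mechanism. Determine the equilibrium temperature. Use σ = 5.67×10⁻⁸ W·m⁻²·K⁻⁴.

T ≈ 259 K

At equilibrium, absorbed power = emitted power.
Absorbing cross-section = πr² = 1.901×10¹³ m²; emitting surface = 4πr² = 7.605×10¹³ m² (ratio 4).
(1−a)S·A_cross = εσ·A_surf·T⁴  ⇒  T⁴ = (1−a)S/(4σ).
T⁴ = 0.260·3940/(4·5.67×10⁻⁸) = 4.517×10⁹ K⁴.
T = (4.517×10⁹)^(1/4).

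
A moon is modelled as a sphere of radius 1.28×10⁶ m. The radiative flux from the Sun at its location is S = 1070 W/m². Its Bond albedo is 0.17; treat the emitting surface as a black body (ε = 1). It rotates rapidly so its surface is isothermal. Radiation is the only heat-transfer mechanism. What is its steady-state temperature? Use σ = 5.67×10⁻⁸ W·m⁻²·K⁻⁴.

At equilibrium, absorbed power = emitted power.
Absorbing cross-section = πr² = 5.147×10¹² m²; emitting surface = 4πr² = 2.059×10¹³ m² (ratio 4).
(1−a)S·A_cross = εσ·A_surf·T⁴  ⇒  T⁴ = (1−a)S/(4σ).
T⁴ = 0.830·1070/(4·5.67×10⁻⁸) = 3.916×10⁹ K⁴.
T = (3.916×10⁹)^(1/4).

T ≈ 250 K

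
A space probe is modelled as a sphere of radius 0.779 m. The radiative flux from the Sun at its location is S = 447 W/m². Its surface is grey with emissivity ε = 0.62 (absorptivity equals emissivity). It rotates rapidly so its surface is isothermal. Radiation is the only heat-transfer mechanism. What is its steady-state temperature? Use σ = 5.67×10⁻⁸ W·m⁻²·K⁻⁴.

At equilibrium, absorbed power = emitted power.
Absorbing cross-section = πr² = 1.906 m²; emitting surface = 4πr² = 7.626 m² (ratio 4).
εS·A_cross = εσ·A_surf·T⁴  ⇒  T⁴ = S/(4σ)   (ε cancels).
T⁴ = 447/(4·5.67×10⁻⁸) = 1.971×10⁹ K⁴.
T = (1.971×10⁹)^(1/4).

T ≈ 211 K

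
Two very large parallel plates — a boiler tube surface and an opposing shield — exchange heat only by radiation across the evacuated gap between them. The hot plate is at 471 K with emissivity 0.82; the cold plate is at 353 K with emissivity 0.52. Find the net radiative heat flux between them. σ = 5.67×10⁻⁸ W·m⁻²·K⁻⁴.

For two infinite grey parallel plates, q = σ(T₁⁴ − T₂⁴)/(1/ε₁ + 1/ε₂ − 1).
T₁⁴ − T₂⁴ = 4.921×10¹⁰ − 1.553×10¹⁰ = 3.369×10¹⁰ K⁴.
1/ε₁ + 1/ε₂ − 1 = 1.220 + 1.923 − 1 = 2.143.
q = 5.67×10⁻⁸ × 3.369×10¹⁰ / 2.143.

q ≈ 891 W/m²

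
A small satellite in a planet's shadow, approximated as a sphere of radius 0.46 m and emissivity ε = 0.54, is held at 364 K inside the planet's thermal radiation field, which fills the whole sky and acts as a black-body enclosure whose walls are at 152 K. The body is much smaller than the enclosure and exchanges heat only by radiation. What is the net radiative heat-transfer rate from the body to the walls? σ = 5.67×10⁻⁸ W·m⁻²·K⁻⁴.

For a small grey body in a large enclosure: P_net = εσA(T_body⁴ − T_wall⁴).
A = 4πr² = 2.659 m²; T_body⁴ − T_wall⁴ = 1.756×10¹⁰ − 5.338×10⁸ = 1.702×10¹⁰ K⁴.
|P_net| = 0.54·5.67×10⁻⁸·2.659·1.702×10¹⁰.

P_net ≈ 1390 W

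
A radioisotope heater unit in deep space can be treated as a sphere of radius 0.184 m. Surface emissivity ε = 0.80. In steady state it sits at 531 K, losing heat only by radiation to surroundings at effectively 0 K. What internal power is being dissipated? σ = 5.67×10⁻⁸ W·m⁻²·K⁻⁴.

P ≈ 1530 W

Steady state: P = εσA T⁴.
A = 4πr² = 0.4254 m²; T⁴ = (531)⁴ = 7.950×10¹⁰ K⁴.
P = 0.80 × 5.67×10⁻⁸ × 0.4254 × 7.950×10¹⁰.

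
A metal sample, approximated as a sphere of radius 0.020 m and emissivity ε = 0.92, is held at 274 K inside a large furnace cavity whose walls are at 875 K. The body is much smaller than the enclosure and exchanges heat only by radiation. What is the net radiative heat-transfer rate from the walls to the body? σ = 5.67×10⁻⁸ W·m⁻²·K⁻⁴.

For a small grey body in a large enclosure: P_net = εσA(T_body⁴ − T_wall⁴).
A = 4πr² = 0.005027 m²; T_body⁴ − T_wall⁴ = 5.636×10⁹ − 5.862×10¹¹ = -5.805×10¹¹ K⁴.
|P_net| = 0.92·5.67×10⁻⁸·0.005027·5.805×10¹¹.

P_net ≈ 152 W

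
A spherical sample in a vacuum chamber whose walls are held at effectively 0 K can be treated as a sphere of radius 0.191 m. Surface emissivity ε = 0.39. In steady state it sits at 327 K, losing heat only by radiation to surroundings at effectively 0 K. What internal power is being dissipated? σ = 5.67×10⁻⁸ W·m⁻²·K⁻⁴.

P ≈ 116 W

Steady state: P = εσA T⁴.
A = 4πr² = 0.4584 m²; T⁴ = (327)⁴ = 1.143×10¹⁰ K⁴.
P = 0.39 × 5.67×10⁻⁸ × 0.4584 × 1.143×10¹⁰.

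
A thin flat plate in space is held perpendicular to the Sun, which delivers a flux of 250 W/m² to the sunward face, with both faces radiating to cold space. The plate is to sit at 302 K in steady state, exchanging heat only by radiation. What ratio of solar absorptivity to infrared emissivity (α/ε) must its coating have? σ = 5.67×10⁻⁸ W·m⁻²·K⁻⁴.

Balance: αS·A = εσ·2A·T⁴ ⇒ α/ε = 2σT⁴/S.
α/ε = 2·5.67×10⁻⁸·(302)⁴/250 = 2·5.67×10⁻⁸·8.318×10⁹/250.

α/ε ≈ 3.77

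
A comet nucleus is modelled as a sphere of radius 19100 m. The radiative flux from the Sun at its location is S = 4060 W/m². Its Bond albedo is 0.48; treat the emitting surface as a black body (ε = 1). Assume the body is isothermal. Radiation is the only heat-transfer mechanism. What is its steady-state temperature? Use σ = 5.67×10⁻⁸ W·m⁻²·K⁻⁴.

At equilibrium, absorbed power = emitted power.
Absorbing cross-section = πr² = 1.146×10⁹ m²; emitting surface = 4πr² = 4.584×10⁹ m² (ratio 4).
(1−a)S·A_cross = εσ·A_surf·T⁴  ⇒  T⁴ = (1−a)S/(4σ).
T⁴ = 0.520·4060/(4·5.67×10⁻⁸) = 9.309×10⁹ K⁴.
T = (9.309×10⁹)^(1/4).

T ≈ 311 K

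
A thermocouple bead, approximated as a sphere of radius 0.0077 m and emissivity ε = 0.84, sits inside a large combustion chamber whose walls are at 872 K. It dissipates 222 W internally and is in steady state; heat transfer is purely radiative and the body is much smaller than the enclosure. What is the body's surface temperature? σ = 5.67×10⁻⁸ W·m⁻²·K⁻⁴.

T ≈ 1620 K

For a small grey body in a large enclosure, net radiated power = εσA(T⁴ − T_w⁴).
Steady state: P = εσA(T⁴ − T_w⁴) with A = 4πr² = 7.451×10⁻⁴ m².
T⁴ = P/(εσA) + T_w⁴ = 222/(0.84·5.67×10⁻⁸·7.451×10⁻⁴) + (872)⁴
    = 6.256×10¹² + 5.782×10¹¹ = 6.834×10¹² K⁴.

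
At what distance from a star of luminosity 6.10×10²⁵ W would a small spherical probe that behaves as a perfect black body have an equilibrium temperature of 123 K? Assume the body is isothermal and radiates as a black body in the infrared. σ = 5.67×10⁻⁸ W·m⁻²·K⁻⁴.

d ≈ 3.06×10¹¹ m

For an isothermal black-emitting sphere, (1−a)S·πr² = σ·4πr²·T⁴ ⇒ S = 4σT⁴/(1−a).
S = 4·5.67×10⁻⁸·(123)⁴/1.00 = 51.91 W/m².
Flux falls as S = L/(4πd²), so d = √(L/(4πS)) = √(6.10×10²⁵/(4π·51.91)).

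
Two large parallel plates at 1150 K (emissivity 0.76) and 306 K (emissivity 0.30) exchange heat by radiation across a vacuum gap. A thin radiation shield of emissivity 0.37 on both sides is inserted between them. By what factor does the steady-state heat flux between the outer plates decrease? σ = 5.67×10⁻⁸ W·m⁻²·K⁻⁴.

Without shield: q₀ = σΔ(T⁴)/(1/ε₁+1/ε₂−1) with denominator 3.649.
With shield the two gaps are in series; the resistances add: (1/ε₁+1/ε_s−1)+(1/ε_s+1/ε₂−1) = 3.018+5.036 = 8.055.
Heat-flux ratio q₀/q = 8.055/3.649.

factor ≈ 2.21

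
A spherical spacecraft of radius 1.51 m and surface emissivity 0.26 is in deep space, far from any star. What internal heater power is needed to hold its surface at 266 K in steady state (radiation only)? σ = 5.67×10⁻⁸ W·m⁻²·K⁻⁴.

P = εσ·4πr²·T⁴.
4πr² = 28.65 m²; T⁴ = 5.006×10⁹ K⁴.
P = 0.26·5.67×10⁻⁸·28.65·5.006×10⁹.

P ≈ 2110 W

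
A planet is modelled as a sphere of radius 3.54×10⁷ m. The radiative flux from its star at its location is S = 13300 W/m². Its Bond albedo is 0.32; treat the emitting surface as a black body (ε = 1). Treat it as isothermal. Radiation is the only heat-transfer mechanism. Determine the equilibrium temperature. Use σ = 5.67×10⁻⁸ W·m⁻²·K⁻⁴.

T ≈ 447 K

At equilibrium, absorbed power = emitted power.
Absorbing cross-section = πr² = 3.937×10¹⁵ m²; emitting surface = 4πr² = 1.575×10¹⁶ m² (ratio 4).
(1−a)S·A_cross = εσ·A_surf·T⁴  ⇒  T⁴ = (1−a)S/(4σ).
T⁴ = 0.680·13300/(4·5.67×10⁻⁸) = 3.988×10¹⁰ K⁴.
T = (3.988×10¹⁰)^(1/4).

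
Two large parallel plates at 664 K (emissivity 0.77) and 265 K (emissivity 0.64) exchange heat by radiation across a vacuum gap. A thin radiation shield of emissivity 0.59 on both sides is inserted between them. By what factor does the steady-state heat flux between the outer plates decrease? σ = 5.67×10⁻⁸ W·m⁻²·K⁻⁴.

Without shield: q₀ = σΔ(T⁴)/(1/ε₁+1/ε₂−1) with denominator 1.861.
With shield the two gaps are in series; the resistances add: (1/ε₁+1/ε_s−1)+(1/ε_s+1/ε₂−1) = 1.994+2.257 = 4.251.
Heat-flux ratio q₀/q = 4.251/1.861.

factor ≈ 2.28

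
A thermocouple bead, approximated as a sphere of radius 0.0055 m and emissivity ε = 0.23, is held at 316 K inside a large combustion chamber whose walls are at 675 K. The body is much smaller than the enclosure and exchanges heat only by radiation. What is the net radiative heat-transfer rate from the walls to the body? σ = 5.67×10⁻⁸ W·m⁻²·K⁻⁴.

P_net ≈ 0.980 W

For a small grey body in a large enclosure: P_net = εσA(T_body⁴ − T_wall⁴).
A = 4πr² = 3.801×10⁻⁴ m²; T_body⁴ − T_wall⁴ = 9.971×10⁹ − 2.076×10¹¹ = -1.976×10¹¹ K⁴.
|P_net| = 0.23·5.67×10⁻⁸·3.801×10⁻⁴·1.976×10¹¹.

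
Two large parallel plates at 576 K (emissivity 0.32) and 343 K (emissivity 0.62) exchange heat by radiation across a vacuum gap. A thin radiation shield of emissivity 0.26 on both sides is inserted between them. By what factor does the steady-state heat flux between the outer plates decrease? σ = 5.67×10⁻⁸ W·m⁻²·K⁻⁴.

factor ≈ 2.79

Without shield: q₀ = σΔ(T⁴)/(1/ε₁+1/ε₂−1) with denominator 3.738.
With shield the two gaps are in series; the resistances add: (1/ε₁+1/ε_s−1)+(1/ε_s+1/ε₂−1) = 5.971+4.459 = 10.43.
Heat-flux ratio q₀/q = 10.43/3.738.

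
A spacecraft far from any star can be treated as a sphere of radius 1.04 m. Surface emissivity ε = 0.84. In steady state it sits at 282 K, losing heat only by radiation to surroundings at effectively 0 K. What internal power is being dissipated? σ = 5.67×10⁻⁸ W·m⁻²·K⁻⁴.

Steady state: P = εσA T⁴.
A = 4πr² = 13.59 m²; T⁴ = (282)⁴ = 6.324×10⁹ K⁴.
P = 0.84 × 5.67×10⁻⁸ × 13.59 × 6.324×10⁹.

P ≈ 4090 W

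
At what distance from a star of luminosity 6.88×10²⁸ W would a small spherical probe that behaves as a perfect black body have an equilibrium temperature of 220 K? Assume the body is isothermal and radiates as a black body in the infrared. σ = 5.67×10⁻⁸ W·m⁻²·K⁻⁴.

d ≈ 3.21×10¹² m

For an isothermal black-emitting sphere, (1−a)S·πr² = σ·4πr²·T⁴ ⇒ S = 4σT⁴/(1−a).
S = 4·5.67×10⁻⁸·(220)⁴/1.00 = 531.3 W/m².
Flux falls as S = L/(4πd²), so d = √(L/(4πS)) = √(6.88×10²⁸/(4π·531.3)).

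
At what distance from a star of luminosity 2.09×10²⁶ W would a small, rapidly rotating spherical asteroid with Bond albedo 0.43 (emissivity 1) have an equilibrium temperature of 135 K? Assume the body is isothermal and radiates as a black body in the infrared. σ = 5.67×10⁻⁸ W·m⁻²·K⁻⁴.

d ≈ 3.55×10¹¹ m

For an isothermal black-emitting sphere, (1−a)S·πr² = σ·4πr²·T⁴ ⇒ S = 4σT⁴/(1−a).
S = 4·5.67×10⁻⁸·(135)⁴/0.570 = 132.2 W/m².
Flux falls as S = L/(4πd²), so d = √(L/(4πS)) = √(2.09×10²⁶/(4π·132.2)).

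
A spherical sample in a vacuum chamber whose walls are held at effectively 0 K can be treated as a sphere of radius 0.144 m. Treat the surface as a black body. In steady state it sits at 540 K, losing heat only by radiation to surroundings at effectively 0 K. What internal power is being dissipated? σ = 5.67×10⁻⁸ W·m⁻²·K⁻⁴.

Steady state: P = εσA T⁴.
A = 4πr² = 0.2606 m²; T⁴ = (540)⁴ = 8.503×10¹⁰ K⁴.
P = 1.0 × 5.67×10⁻⁸ × 0.2606 × 8.503×10¹⁰.

P ≈ 1260 W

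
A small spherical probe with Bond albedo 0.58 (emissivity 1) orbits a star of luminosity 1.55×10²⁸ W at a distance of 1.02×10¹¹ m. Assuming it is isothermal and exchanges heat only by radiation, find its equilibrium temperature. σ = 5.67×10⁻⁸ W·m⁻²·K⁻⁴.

First find the stellar flux at distance d: S = L/(4πd²) = 1.55×10²⁸/(4π·(1.02×10¹¹)²) = 1.186×10⁵ W/m².
For an isothermal sphere, absorbed (1−a)S·πr² = emitted σ·4πr²·T⁴, so T⁴ = (1−a)S/(4σ).
T⁴ = 0.420·1.186×10⁵/(4·5.67×10⁻⁸) = 2.195×10¹¹ K⁴.

T ≈ 685 K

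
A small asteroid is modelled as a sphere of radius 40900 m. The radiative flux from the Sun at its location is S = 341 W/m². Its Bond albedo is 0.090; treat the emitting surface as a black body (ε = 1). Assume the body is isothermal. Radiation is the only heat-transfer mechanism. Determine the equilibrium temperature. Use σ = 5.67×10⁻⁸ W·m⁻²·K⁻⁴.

At equilibrium, absorbed power = emitted power.
Absorbing cross-section = πr² = 5.255×10⁹ m²; emitting surface = 4πr² = 2.102×10¹⁰ m² (ratio 4).
(1−a)S·A_cross = εσ·A_surf·T⁴  ⇒  T⁴ = (1−a)S/(4σ).
T⁴ = 0.910·341/(4·5.67×10⁻⁸) = 1.368×10⁹ K⁴.
T = (1.368×10⁹)^(1/4).

T ≈ 192 K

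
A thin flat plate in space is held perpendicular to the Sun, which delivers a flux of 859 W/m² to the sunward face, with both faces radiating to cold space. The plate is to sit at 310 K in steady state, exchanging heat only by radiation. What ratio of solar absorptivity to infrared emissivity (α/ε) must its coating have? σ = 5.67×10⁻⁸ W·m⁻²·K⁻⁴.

Balance: αS·A = εσ·2A·T⁴ ⇒ α/ε = 2σT⁴/S.
α/ε = 2·5.67×10⁻⁸·(310)⁴/859 = 2·5.67×10⁻⁸·9.235×10⁹/859.

α/ε ≈ 1.22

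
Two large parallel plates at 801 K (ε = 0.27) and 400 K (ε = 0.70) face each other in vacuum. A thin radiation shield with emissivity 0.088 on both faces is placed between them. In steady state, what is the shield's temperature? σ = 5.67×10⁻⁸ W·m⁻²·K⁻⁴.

In steady state the net flux on the hot side equals that on the cold side.
σ(T₁⁴−T_s⁴)/D₁ = σ(T_s⁴−T₂⁴)/D₂, with D₁ = 1/ε₁+1/ε_s−1 = 14.07, D₂ = 1/ε_s+1/ε₂−1 = 11.79.
Solve for T_s⁴: T_s⁴ = (D₂·T₁⁴ + D₁·T₂⁴)/(D₁+D₂) = 2.016×10¹¹ K⁴.

T_s ≈ 670 K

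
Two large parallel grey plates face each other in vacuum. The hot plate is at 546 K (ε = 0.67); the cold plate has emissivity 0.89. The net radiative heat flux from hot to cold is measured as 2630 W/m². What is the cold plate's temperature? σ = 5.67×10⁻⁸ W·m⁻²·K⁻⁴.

q = σ(T₁⁴ − T₂⁴)/(1/ε₁ + 1/ε₂ − 1); denominator = 1.616.
T₂⁴ = T₁⁴ − q·(1/ε₁+1/ε₂−1)/σ = 8.887×10¹⁰ − 2630·1.616/5.67×10⁻⁸
    = 1.391×10¹⁰ K⁴.

T₂ ≈ 343 K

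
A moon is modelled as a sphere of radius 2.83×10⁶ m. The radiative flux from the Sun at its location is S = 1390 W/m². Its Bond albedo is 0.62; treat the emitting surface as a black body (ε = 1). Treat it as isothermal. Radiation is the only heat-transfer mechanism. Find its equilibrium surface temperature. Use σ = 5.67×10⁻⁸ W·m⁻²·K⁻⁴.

T ≈ 220 K

At equilibrium, absorbed power = emitted power.
Absorbing cross-section = πr² = 2.516×10¹³ m²; emitting surface = 4πr² = 1.006×10¹⁴ m² (ratio 4).
(1−a)S·A_cross = εσ·A_surf·T⁴  ⇒  T⁴ = (1−a)S/(4σ).
T⁴ = 0.380·1390/(4·5.67×10⁻⁸) = 2.329×10⁹ K⁴.
T = (2.329×10⁹)^(1/4).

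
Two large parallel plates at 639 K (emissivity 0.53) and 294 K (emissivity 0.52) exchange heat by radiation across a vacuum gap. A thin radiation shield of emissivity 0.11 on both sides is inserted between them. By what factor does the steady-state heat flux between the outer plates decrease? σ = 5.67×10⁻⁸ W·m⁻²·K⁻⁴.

factor ≈ 7.11

Without shield: q₀ = σΔ(T⁴)/(1/ε₁+1/ε₂−1) with denominator 2.810.
With shield the two gaps are in series; the resistances add: (1/ε₁+1/ε_s−1)+(1/ε_s+1/ε₂−1) = 9.978+10.01 = 19.99.
Heat-flux ratio q₀/q = 19.99/2.810.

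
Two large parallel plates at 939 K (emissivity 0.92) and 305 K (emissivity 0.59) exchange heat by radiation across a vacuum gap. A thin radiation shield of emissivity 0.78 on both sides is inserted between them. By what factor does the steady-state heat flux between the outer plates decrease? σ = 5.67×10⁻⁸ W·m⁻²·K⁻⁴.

Without shield: q₀ = σΔ(T⁴)/(1/ε₁+1/ε₂−1) with denominator 1.782.
With shield the two gaps are in series; the resistances add: (1/ε₁+1/ε_s−1)+(1/ε_s+1/ε₂−1) = 1.369+1.977 = 3.346.
Heat-flux ratio q₀/q = 3.346/1.782.

factor ≈ 1.88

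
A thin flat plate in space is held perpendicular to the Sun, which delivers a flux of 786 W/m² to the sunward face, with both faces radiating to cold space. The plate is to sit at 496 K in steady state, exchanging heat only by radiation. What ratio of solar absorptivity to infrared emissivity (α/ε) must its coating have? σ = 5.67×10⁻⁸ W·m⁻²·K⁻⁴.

α/ε ≈ 8.73

Balance: αS·A = εσ·2A·T⁴ ⇒ α/ε = 2σT⁴/S.
α/ε = 2·5.67×10⁻⁸·(496)⁴/786 = 2·5.67×10⁻⁸·6.052×10¹⁰/786.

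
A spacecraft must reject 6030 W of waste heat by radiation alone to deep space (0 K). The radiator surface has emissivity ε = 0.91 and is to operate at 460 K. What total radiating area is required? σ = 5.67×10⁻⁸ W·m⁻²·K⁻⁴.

P = εσA T⁴ ⇒ A = P/(εσT⁴).
T⁴ = 4.477×10¹⁰ K⁴.
A = 6030/(0.91 × 5.67×10⁻⁸ × 4.477×10¹⁰).

A ≈ 2.61 m²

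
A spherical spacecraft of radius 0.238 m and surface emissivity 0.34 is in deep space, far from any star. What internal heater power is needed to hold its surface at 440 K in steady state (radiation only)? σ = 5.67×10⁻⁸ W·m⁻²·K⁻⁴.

P ≈ 514 W

P = εσ·4πr²·T⁴.
4πr² = 0.7118 m²; T⁴ = 3.748×10¹⁰ K⁴.
P = 0.34·5.67×10⁻⁸·0.7118·3.748×10¹⁰.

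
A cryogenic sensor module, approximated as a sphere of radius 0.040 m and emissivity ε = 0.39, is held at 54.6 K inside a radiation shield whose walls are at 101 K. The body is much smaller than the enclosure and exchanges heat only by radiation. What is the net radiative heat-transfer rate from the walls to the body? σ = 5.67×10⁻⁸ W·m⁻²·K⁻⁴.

For a small grey body in a large enclosure: P_net = εσA(T_body⁴ − T_wall⁴).
A = 4πr² = 0.02011 m²; T_body⁴ − T_wall⁴ = 8.887×10⁶ − 1.041×10⁸ = -9.517×10⁷ K⁴.
|P_net| = 0.39·5.67×10⁻⁸·0.02011·9.517×10⁷.

P_net ≈ 0.0423 W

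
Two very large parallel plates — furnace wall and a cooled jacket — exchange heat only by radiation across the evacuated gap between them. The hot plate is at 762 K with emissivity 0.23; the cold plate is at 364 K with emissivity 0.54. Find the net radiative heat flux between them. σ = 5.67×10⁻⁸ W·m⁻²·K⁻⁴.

For two infinite grey parallel plates, q = σ(T₁⁴ − T₂⁴)/(1/ε₁ + 1/ε₂ − 1).
T₁⁴ − T₂⁴ = 3.371×10¹¹ − 1.756×10¹⁰ = 3.196×10¹¹ K⁴.
1/ε₁ + 1/ε₂ − 1 = 4.348 + 1.852 − 1 = 5.200.
q = 5.67×10⁻⁸ × 3.196×10¹¹ / 5.200.

q ≈ 3490 W/m²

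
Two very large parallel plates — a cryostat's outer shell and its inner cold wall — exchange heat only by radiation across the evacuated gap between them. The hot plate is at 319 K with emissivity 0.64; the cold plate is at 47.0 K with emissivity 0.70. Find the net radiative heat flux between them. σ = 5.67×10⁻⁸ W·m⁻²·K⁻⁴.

q ≈ 295 W/m²

For two infinite grey parallel plates, q = σ(T₁⁴ − T₂⁴)/(1/ε₁ + 1/ε₂ − 1).
T₁⁴ − T₂⁴ = 1.036×10¹⁰ − 4.880×10⁶ = 1.035×10¹⁰ K⁴.
1/ε₁ + 1/ε₂ − 1 = 1.562 + 1.429 − 1 = 1.991.
q = 5.67×10⁻⁸ × 1.035×10¹⁰ / 1.991.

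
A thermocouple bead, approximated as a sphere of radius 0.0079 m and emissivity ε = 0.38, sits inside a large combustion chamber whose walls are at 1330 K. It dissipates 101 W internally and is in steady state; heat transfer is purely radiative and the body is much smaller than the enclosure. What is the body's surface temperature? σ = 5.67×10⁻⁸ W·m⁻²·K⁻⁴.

For a small grey body in a large enclosure, net radiated power = εσA(T⁴ − T_w⁴).
Steady state: P = εσA(T⁴ − T_w⁴) with A = 4πr² = 7.843×10⁻⁴ m².
T⁴ = P/(εσA) + T_w⁴ = 101/(0.38·5.67×10⁻⁸·7.843×10⁻⁴) + (1330)⁴
    = 5.977×10¹² + 3.129×10¹² = 9.106×10¹² K⁴.

T ≈ 1740 K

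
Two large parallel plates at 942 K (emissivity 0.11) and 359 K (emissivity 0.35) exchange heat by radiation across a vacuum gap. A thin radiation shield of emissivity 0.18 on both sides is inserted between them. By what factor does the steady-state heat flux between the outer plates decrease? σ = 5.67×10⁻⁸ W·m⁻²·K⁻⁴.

factor ≈ 1.92

Without shield: q₀ = σΔ(T⁴)/(1/ε₁+1/ε₂−1) with denominator 10.95.
With shield the two gaps are in series; the resistances add: (1/ε₁+1/ε_s−1)+(1/ε_s+1/ε₂−1) = 13.65+7.413 = 21.06.
Heat-flux ratio q₀/q = 21.06/10.95.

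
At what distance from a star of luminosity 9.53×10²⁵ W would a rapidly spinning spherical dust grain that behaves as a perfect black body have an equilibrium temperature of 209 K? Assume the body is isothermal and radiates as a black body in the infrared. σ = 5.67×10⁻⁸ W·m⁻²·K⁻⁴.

d ≈ 1.32×10¹¹ m

For an isothermal black-emitting sphere, (1−a)S·πr² = σ·4πr²·T⁴ ⇒ S = 4σT⁴/(1−a).
S = 4·5.67×10⁻⁸·(209)⁴/1.00 = 432.7 W/m².
Flux falls as S = L/(4πd²), so d = √(L/(4πS)) = √(9.53×10²⁵/(4π·432.7)).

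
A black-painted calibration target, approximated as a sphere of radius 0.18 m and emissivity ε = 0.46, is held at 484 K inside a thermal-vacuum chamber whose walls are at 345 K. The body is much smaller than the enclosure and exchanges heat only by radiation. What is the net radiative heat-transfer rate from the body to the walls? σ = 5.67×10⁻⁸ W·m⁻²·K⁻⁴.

For a small grey body in a large enclosure: P_net = εσA(T_body⁴ − T_wall⁴).
A = 4πr² = 0.4072 m²; T_body⁴ − T_wall⁴ = 5.488×10¹⁰ − 1.417×10¹⁰ = 4.071×10¹⁰ K⁴.
|P_net| = 0.46·5.67×10⁻⁸·0.4072·4.071×10¹⁰.

P_net ≈ 432 W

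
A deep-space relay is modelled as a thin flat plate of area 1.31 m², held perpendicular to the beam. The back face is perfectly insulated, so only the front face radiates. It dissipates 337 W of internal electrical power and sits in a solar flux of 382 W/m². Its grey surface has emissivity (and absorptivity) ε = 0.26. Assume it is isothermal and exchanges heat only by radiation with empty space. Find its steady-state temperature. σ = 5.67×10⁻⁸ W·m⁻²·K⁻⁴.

At steady state, absorbed solar power + internal power = radiated power.
Absorbed: α·S·A_cross = 0.26·382·1.310 = 130.1 W (cross-section A).
Total input = 130.1 + 337 = 467.1 W.
Radiated: εσ·A_surf·T⁴ with A_surf = A = 1.310 m².
T⁴ = 467.1/(0.26·5.67×10⁻⁸·1.310) = 2.419×10¹⁰ K⁴.

T ≈ 394 K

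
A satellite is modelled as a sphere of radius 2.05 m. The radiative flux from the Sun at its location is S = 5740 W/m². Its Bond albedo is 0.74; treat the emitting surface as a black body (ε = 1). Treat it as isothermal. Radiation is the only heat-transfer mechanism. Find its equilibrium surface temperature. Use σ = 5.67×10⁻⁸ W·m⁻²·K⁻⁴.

At equilibrium, absorbed power = emitted power.
Absorbing cross-section = πr² = 13.20 m²; emitting surface = 4πr² = 52.81 m² (ratio 4).
(1−a)S·A_cross = εσ·A_surf·T⁴  ⇒  T⁴ = (1−a)S/(4σ).
T⁴ = 0.260·5740/(4·5.67×10⁻⁸) = 6.580×10⁹ K⁴.
T = (6.580×10⁹)^(1/4).

T ≈ 285 K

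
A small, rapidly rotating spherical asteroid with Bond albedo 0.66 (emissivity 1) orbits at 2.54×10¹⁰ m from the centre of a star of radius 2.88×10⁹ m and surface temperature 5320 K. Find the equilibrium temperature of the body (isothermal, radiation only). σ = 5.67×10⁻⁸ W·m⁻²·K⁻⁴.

The star's surface emits σT_*⁴; at distance d the flux is S = σT_*⁴(R_*/d)².
S = 5.67×10⁻⁸·(5320)⁴·(2.88×10⁹/2.54×10¹⁰)² = 5.839×10⁵ W/m².
For an isothermal sphere T⁴ = (1−a)S/(4σ) = 8.754×10¹¹ K⁴.

T ≈ 967 K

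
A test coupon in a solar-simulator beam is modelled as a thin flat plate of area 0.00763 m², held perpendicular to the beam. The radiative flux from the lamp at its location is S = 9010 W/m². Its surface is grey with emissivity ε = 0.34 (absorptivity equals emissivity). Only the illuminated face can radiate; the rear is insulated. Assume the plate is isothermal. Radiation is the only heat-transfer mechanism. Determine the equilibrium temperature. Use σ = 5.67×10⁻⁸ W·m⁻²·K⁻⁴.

At equilibrium, absorbed power = emitted power.
Absorbing cross-section = A = 0.007630 m²; emitting surface = A = 0.007630 m² (ratio 1).
εS·A_cross = εσ·A_surf·T⁴  ⇒  T⁴ = S/(1σ)   (ε cancels).
T⁴ = 9010/(1·5.67×10⁻⁸) = 1.589×10¹¹ K⁴.
T = (1.589×10¹¹)^(1/4).

T ≈ 631 K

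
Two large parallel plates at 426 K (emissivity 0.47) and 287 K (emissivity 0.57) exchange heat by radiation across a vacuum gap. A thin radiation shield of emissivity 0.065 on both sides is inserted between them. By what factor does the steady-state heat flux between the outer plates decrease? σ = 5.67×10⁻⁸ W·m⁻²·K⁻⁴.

Without shield: q₀ = σΔ(T⁴)/(1/ε₁+1/ε₂−1) with denominator 2.882.
With shield the two gaps are in series; the resistances add: (1/ε₁+1/ε_s−1)+(1/ε_s+1/ε₂−1) = 16.51+16.14 = 32.65.
Heat-flux ratio q₀/q = 32.65/2.882.

factor ≈ 11.3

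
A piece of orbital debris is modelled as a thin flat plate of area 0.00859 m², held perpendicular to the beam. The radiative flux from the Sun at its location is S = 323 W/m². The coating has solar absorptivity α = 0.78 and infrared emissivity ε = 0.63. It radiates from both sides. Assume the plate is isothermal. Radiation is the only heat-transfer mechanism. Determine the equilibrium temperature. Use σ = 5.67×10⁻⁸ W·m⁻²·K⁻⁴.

At equilibrium, absorbed power = emitted power.
Absorbing cross-section = A = 0.008590 m²; emitting surface = 2A = 0.01718 m² (ratio 2).
αS·A_cross = εσ·A_surf·T⁴  ⇒  T⁴ = αS/(ε·2σ).
T⁴ = 0.780·323/(0.63·2·5.67×10⁻⁸) = 3.526×10⁹ K⁴.
T = (3.526×10⁹)^(1/4).

T ≈ 244 K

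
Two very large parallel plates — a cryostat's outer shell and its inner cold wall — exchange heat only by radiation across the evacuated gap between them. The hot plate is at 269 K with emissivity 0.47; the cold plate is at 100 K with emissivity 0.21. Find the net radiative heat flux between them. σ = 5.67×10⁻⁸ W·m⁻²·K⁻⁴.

For two infinite grey parallel plates, q = σ(T₁⁴ − T₂⁴)/(1/ε₁ + 1/ε₂ − 1).
T₁⁴ − T₂⁴ = 5.236×10⁹ − 1.000×10⁸ = 5.136×10⁹ K⁴.
1/ε₁ + 1/ε₂ − 1 = 2.128 + 4.762 − 1 = 5.890.
q = 5.67×10⁻⁸ × 5.136×10⁹ / 5.890.

q ≈ 49.4 W/m²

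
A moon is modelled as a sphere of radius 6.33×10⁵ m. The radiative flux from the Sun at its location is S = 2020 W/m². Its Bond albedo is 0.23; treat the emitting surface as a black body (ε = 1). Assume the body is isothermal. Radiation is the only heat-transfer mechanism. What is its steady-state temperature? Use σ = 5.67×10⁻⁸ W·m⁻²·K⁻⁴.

At equilibrium, absorbed power = emitted power.
Absorbing cross-section = πr² = 1.259×10¹² m²; emitting surface = 4πr² = 5.035×10¹² m² (ratio 4).
(1−a)S·A_cross = εσ·A_surf·T⁴  ⇒  T⁴ = (1−a)S/(4σ).
T⁴ = 0.770·2020/(4·5.67×10⁻⁸) = 6.858×10⁹ K⁴.
T = (6.858×10⁹)^(1/4).

T ≈ 288 K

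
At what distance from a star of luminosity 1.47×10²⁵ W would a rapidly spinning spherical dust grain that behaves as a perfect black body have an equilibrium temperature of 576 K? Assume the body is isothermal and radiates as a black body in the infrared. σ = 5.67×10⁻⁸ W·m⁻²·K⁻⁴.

For an isothermal black-emitting sphere, (1−a)S·πr² = σ·4πr²·T⁴ ⇒ S = 4σT⁴/(1−a).
S = 4·5.67×10⁻⁸·(576)⁴/1.00 = 24970 W/m².
Flux falls as S = L/(4πd²), so d = √(L/(4πS)) = √(1.47×10²⁵/(4π·24970)).

d ≈ 6.85×10⁹ m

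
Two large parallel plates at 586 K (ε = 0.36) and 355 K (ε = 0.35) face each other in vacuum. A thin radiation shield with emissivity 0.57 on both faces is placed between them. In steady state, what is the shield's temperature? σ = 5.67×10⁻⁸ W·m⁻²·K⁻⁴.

T_s ≈ 510 K

In steady state the net flux on the hot side equals that on the cold side.
σ(T₁⁴−T_s⁴)/D₁ = σ(T_s⁴−T₂⁴)/D₂, with D₁ = 1/ε₁+1/ε_s−1 = 3.532, D₂ = 1/ε_s+1/ε₂−1 = 3.612.
Solve for T_s⁴: T_s⁴ = (D₂·T₁⁴ + D₁·T₂⁴)/(D₁+D₂) = 6.747×10¹⁰ K⁴.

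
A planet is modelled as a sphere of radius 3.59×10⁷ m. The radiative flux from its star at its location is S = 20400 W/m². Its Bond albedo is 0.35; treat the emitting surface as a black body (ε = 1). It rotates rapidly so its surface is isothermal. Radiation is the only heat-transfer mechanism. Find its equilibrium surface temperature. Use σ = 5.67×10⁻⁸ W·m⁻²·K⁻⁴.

At equilibrium, absorbed power = emitted power.
Absorbing cross-section = πr² = 4.049×10¹⁵ m²; emitting surface = 4πr² = 1.620×10¹⁶ m² (ratio 4).
(1−a)S·A_cross = εσ·A_surf·T⁴  ⇒  T⁴ = (1−a)S/(4σ).
T⁴ = 0.650·20400/(4·5.67×10⁻⁸) = 5.847×10¹⁰ K⁴.
T = (5.847×10¹⁰)^(1/4).

T ≈ 492 K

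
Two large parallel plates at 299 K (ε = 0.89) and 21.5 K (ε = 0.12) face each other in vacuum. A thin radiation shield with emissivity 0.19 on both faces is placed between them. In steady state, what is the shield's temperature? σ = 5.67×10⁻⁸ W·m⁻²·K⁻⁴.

T_s ≈ 274 K

In steady state the net flux on the hot side equals that on the cold side.
σ(T₁⁴−T_s⁴)/D₁ = σ(T_s⁴−T₂⁴)/D₂, with D₁ = 1/ε₁+1/ε_s−1 = 5.387, D₂ = 1/ε_s+1/ε₂−1 = 12.60.
Solve for T_s⁴: T_s⁴ = (D₂·T₁⁴ + D₁·T₂⁴)/(D₁+D₂) = 5.598×10⁹ K⁴.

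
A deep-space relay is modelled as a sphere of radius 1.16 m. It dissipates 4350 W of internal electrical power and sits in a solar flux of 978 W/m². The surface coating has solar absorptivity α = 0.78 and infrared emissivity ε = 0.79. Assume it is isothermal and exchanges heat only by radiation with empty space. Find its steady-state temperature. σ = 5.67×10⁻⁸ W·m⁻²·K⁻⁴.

At steady state, absorbed solar power + internal power = radiated power.
Absorbed: α·S·A_cross = 0.78·978·4.227 = 3225 W (cross-section πr²).
Total input = 3225 + 4350 = 7575 W.
Radiated: εσ·A_surf·T⁴ with A_surf = 4πr² = 16.91 m².
T⁴ = 7575/(0.79·5.67×10⁻⁸·16.91) = 1.000×10¹⁰ K⁴.

T ≈ 316 K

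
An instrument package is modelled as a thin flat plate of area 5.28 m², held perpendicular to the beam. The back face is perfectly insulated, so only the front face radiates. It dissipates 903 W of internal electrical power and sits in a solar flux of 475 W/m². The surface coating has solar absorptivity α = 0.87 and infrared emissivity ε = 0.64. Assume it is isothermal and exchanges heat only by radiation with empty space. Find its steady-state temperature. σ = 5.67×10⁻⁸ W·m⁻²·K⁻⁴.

T ≈ 356 K

At steady state, absorbed solar power + internal power = radiated power.
Absorbed: α·S·A_cross = 0.87·475·5.280 = 2182 W (cross-section A).
Total input = 2182 + 903 = 3085 W.
Radiated: εσ·A_surf·T⁴ with A_surf = A = 5.280 m².
T⁴ = 3085/(0.64·5.67×10⁻⁸·5.280) = 1.610×10¹⁰ K⁴.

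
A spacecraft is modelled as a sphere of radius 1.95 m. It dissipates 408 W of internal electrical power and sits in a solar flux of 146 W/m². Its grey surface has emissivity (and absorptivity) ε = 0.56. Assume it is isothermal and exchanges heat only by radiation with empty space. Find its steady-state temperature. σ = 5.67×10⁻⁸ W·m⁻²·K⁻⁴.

At steady state, absorbed solar power + internal power = radiated power.
Absorbed: α·S·A_cross = 0.56·146·11.95 = 976.7 W (cross-section πr²).
Total input = 976.7 + 408 = 1385 W.
Radiated: εσ·A_surf·T⁴ with A_surf = 4πr² = 47.78 m².
T⁴ = 1385/(0.56·5.67×10⁻⁸·47.78) = 9.127×10⁸ K⁴.

T ≈ 174 K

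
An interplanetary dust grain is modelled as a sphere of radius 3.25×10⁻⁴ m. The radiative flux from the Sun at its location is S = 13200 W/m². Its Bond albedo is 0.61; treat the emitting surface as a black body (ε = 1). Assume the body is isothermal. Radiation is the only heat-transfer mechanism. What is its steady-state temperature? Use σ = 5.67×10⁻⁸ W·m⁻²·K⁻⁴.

T ≈ 388 K

At equilibrium, absorbed power = emitted power.
Absorbing cross-section = πr² = 3.318×10⁻⁷ m²; emitting surface = 4πr² = 1.327×10⁻⁶ m² (ratio 4).
(1−a)S·A_cross = εσ·A_surf·T⁴  ⇒  T⁴ = (1−a)S/(4σ).
T⁴ = 0.390·13200/(4·5.67×10⁻⁸) = 2.270×10¹⁰ K⁴.
T = (2.270×10¹⁰)^(1/4).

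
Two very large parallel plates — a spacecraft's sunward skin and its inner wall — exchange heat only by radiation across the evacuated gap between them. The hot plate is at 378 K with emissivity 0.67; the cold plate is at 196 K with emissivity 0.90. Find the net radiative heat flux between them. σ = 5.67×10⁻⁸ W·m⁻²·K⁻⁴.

q ≈ 670 W/m²

For two infinite grey parallel plates, q = σ(T₁⁴ − T₂⁴)/(1/ε₁ + 1/ε₂ − 1).
T₁⁴ − T₂⁴ = 2.042×10¹⁰ − 1.476×10⁹ = 1.894×10¹⁰ K⁴.
1/ε₁ + 1/ε₂ − 1 = 1.493 + 1.111 − 1 = 1.604.
q = 5.67×10⁻⁸ × 1.894×10¹⁰ / 1.604.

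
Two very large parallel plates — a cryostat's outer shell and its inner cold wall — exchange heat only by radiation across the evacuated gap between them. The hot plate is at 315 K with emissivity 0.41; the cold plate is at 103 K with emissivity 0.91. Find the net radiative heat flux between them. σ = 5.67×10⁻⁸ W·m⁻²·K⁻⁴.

q ≈ 217 W/m²

For two infinite grey parallel plates, q = σ(T₁⁴ − T₂⁴)/(1/ε₁ + 1/ε₂ − 1).
T₁⁴ − T₂⁴ = 9.846×10⁹ − 1.126×10⁸ = 9.733×10⁹ K⁴.
1/ε₁ + 1/ε₂ − 1 = 2.439 + 1.099 − 1 = 2.538.
q = 5.67×10⁻⁸ × 9.733×10⁹ / 2.538.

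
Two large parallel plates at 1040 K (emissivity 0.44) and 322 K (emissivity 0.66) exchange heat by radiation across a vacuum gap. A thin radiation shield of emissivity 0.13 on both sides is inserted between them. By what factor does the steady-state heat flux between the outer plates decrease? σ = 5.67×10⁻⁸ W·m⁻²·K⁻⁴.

Without shield: q₀ = σΔ(T⁴)/(1/ε₁+1/ε₂−1) with denominator 2.788.
With shield the two gaps are in series; the resistances add: (1/ε₁+1/ε_s−1)+(1/ε_s+1/ε₂−1) = 8.965+8.207 = 17.17.
Heat-flux ratio q₀/q = 17.17/2.788.

factor ≈ 6.16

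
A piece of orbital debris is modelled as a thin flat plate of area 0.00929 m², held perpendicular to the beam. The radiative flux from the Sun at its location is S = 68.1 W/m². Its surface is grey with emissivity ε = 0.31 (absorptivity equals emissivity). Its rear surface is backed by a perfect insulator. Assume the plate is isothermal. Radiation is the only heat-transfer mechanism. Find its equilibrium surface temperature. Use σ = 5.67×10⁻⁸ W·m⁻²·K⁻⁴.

T ≈ 186 K

At equilibrium, absorbed power = emitted power.
Absorbing cross-section = A = 0.009290 m²; emitting surface = A = 0.009290 m² (ratio 1).
εS·A_cross = εσ·A_surf·T⁴  ⇒  T⁴ = S/(1σ)   (ε cancels).
T⁴ = 68.1/(1·5.67×10⁻⁸) = 1.201×10⁹ K⁴.
T = (1.201×10⁹)^(1/4).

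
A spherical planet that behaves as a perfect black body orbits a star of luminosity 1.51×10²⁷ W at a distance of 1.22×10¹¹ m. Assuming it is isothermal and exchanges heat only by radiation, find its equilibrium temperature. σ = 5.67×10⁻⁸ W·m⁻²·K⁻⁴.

First find the stellar flux at distance d: S = L/(4πd²) = 1.51×10²⁷/(4π·(1.22×10¹¹)²) = 8073 W/m².
For an isothermal sphere, absorbed (1−a)S·πr² = emitted σ·4πr²·T⁴, so T⁴ = (1−a)S/(4σ).
T⁴ = 1.00·8073/(4·5.67×10⁻⁸) = 3.560×10¹⁰ K⁴.

T ≈ 434 K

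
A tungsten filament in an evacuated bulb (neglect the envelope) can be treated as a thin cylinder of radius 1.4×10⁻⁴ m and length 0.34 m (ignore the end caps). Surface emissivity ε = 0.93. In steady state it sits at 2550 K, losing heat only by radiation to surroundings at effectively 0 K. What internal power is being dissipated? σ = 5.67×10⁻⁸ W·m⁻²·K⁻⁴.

P ≈ 667 W

Steady state: P = εσA T⁴.
A = 2πrL = 2.991×10⁻⁴ m²; T⁴ = (2550)⁴ = 4.228×10¹³ K⁴.
P = 0.93 × 5.67×10⁻⁸ × 2.991×10⁻⁴ × 4.228×10¹³.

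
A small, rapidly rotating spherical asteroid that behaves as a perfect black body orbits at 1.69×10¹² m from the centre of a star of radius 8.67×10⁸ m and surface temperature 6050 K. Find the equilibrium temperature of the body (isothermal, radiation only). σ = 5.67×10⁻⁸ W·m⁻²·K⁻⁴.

T ≈ 96.9 K

The star's surface emits σT_*⁴; at distance d the flux is S = σT_*⁴(R_*/d)².
S = 5.67×10⁻⁸·(6050)⁴·(8.67×10⁸/1.69×10¹²)² = 19.99 W/m².
For an isothermal sphere T⁴ = (1−a)S/(4σ) = 8.815×10⁷ K⁴.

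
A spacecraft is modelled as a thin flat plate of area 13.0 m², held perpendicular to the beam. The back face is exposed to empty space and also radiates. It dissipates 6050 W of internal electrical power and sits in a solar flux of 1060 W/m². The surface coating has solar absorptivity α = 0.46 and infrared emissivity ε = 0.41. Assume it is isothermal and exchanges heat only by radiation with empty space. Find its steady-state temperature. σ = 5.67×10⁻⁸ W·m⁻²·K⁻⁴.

T ≈ 378 K

At steady state, absorbed solar power + internal power = radiated power.
Absorbed: α·S·A_cross = 0.46·1060·13.00 = 6339 W (cross-section A).
Total input = 6339 + 6050 = 12390 W.
Radiated: εσ·A_surf·T⁴ with A_surf = 2A = 26.00 m².
T⁴ = 12390/(0.41·5.67×10⁻⁸·26.00) = 2.050×10¹⁰ K⁴.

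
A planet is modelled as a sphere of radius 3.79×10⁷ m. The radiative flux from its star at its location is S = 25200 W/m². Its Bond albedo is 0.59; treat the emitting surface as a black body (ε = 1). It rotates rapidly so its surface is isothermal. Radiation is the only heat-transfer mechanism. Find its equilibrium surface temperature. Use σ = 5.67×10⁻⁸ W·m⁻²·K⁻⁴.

At equilibrium, absorbed power = emitted power.
Absorbing cross-section = πr² = 4.513×10¹⁵ m²; emitting surface = 4πr² = 1.805×10¹⁶ m² (ratio 4).
(1−a)S·A_cross = εσ·A_surf·T⁴  ⇒  T⁴ = (1−a)S/(4σ).
T⁴ = 0.410·25200/(4·5.67×10⁻⁸) = 4.556×10¹⁰ K⁴.
T = (4.556×10¹⁰)^(1/4).

T ≈ 462 K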